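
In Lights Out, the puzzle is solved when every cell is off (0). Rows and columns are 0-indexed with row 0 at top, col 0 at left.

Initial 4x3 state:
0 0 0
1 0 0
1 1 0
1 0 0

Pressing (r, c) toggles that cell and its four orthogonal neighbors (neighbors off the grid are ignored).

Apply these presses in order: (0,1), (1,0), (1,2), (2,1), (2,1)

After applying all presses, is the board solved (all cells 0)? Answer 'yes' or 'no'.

After press 1 at (0,1):
1 1 1
1 1 0
1 1 0
1 0 0

After press 2 at (1,0):
0 1 1
0 0 0
0 1 0
1 0 0

After press 3 at (1,2):
0 1 0
0 1 1
0 1 1
1 0 0

After press 4 at (2,1):
0 1 0
0 0 1
1 0 0
1 1 0

After press 5 at (2,1):
0 1 0
0 1 1
0 1 1
1 0 0

Lights still on: 6

Answer: no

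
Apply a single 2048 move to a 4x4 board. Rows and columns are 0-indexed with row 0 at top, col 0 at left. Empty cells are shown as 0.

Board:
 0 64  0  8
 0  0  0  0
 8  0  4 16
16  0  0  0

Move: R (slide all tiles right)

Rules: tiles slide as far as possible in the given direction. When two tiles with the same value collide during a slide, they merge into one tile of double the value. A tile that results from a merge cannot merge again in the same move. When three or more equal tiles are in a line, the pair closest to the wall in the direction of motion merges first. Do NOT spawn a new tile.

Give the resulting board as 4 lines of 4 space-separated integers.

Answer:  0  0 64  8
 0  0  0  0
 0  8  4 16
 0  0  0 16

Derivation:
Slide right:
row 0: [0, 64, 0, 8] -> [0, 0, 64, 8]
row 1: [0, 0, 0, 0] -> [0, 0, 0, 0]
row 2: [8, 0, 4, 16] -> [0, 8, 4, 16]
row 3: [16, 0, 0, 0] -> [0, 0, 0, 16]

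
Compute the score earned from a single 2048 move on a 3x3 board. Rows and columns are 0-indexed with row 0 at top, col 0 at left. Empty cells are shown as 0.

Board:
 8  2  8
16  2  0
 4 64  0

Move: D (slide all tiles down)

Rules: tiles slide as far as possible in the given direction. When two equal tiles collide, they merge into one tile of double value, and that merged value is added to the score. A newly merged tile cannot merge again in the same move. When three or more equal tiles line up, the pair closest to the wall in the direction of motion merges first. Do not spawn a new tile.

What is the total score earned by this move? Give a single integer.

Answer: 4

Derivation:
Slide down:
col 0: [8, 16, 4] -> [8, 16, 4]  score +0 (running 0)
col 1: [2, 2, 64] -> [0, 4, 64]  score +4 (running 4)
col 2: [8, 0, 0] -> [0, 0, 8]  score +0 (running 4)
Board after move:
 8  0  0
16  4  0
 4 64  8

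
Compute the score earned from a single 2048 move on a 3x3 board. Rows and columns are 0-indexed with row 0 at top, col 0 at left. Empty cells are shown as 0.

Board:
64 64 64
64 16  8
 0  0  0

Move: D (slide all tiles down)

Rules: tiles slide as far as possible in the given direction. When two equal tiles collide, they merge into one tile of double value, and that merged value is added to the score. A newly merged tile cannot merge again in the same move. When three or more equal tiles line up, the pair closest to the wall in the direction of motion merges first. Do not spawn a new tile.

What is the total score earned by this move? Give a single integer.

Slide down:
col 0: [64, 64, 0] -> [0, 0, 128]  score +128 (running 128)
col 1: [64, 16, 0] -> [0, 64, 16]  score +0 (running 128)
col 2: [64, 8, 0] -> [0, 64, 8]  score +0 (running 128)
Board after move:
  0   0   0
  0  64  64
128  16   8

Answer: 128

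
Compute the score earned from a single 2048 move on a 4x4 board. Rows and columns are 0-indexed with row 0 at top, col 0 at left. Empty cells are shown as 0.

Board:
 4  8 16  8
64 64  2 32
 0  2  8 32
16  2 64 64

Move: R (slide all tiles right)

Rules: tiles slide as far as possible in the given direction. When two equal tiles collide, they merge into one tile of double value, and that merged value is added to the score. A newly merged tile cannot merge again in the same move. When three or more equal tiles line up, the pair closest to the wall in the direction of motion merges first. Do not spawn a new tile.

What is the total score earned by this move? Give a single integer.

Slide right:
row 0: [4, 8, 16, 8] -> [4, 8, 16, 8]  score +0 (running 0)
row 1: [64, 64, 2, 32] -> [0, 128, 2, 32]  score +128 (running 128)
row 2: [0, 2, 8, 32] -> [0, 2, 8, 32]  score +0 (running 128)
row 3: [16, 2, 64, 64] -> [0, 16, 2, 128]  score +128 (running 256)
Board after move:
  4   8  16   8
  0 128   2  32
  0   2   8  32
  0  16   2 128

Answer: 256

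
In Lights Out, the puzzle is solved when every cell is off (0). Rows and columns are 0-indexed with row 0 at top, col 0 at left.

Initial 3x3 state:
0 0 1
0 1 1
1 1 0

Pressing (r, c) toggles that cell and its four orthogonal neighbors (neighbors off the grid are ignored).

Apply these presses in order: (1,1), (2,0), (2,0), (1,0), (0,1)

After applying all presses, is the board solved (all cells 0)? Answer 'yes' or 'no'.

Answer: yes

Derivation:
After press 1 at (1,1):
0 1 1
1 0 0
1 0 0

After press 2 at (2,0):
0 1 1
0 0 0
0 1 0

After press 3 at (2,0):
0 1 1
1 0 0
1 0 0

After press 4 at (1,0):
1 1 1
0 1 0
0 0 0

After press 5 at (0,1):
0 0 0
0 0 0
0 0 0

Lights still on: 0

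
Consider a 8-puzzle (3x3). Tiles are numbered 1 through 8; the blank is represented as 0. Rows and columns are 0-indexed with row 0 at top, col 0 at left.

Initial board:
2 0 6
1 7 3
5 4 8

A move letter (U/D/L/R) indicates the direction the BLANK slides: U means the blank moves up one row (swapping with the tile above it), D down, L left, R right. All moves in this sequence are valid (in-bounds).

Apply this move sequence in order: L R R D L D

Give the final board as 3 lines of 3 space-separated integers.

Answer: 2 6 3
1 4 7
5 0 8

Derivation:
After move 1 (L):
0 2 6
1 7 3
5 4 8

After move 2 (R):
2 0 6
1 7 3
5 4 8

After move 3 (R):
2 6 0
1 7 3
5 4 8

After move 4 (D):
2 6 3
1 7 0
5 4 8

After move 5 (L):
2 6 3
1 0 7
5 4 8

After move 6 (D):
2 6 3
1 4 7
5 0 8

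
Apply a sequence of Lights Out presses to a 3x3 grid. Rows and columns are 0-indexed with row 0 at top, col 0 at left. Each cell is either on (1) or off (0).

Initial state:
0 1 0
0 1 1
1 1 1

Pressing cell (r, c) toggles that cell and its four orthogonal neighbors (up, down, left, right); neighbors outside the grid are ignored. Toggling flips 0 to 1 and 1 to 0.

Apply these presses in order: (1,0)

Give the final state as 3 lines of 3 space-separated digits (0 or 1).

Answer: 1 1 0
1 0 1
0 1 1

Derivation:
After press 1 at (1,0):
1 1 0
1 0 1
0 1 1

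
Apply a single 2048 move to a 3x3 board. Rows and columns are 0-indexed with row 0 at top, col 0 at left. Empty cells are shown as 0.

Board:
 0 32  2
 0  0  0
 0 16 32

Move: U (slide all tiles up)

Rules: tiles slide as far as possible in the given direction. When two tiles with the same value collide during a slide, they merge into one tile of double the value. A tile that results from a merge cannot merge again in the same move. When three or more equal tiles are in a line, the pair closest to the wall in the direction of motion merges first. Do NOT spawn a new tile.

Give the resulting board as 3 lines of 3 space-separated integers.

Answer:  0 32  2
 0 16 32
 0  0  0

Derivation:
Slide up:
col 0: [0, 0, 0] -> [0, 0, 0]
col 1: [32, 0, 16] -> [32, 16, 0]
col 2: [2, 0, 32] -> [2, 32, 0]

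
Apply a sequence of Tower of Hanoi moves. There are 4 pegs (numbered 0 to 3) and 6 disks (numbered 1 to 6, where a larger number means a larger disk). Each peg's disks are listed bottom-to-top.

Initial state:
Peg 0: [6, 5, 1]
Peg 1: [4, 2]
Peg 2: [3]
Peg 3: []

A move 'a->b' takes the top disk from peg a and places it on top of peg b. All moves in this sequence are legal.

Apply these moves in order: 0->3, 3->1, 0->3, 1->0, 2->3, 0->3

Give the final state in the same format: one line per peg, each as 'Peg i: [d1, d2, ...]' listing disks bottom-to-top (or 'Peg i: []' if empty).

After move 1 (0->3):
Peg 0: [6, 5]
Peg 1: [4, 2]
Peg 2: [3]
Peg 3: [1]

After move 2 (3->1):
Peg 0: [6, 5]
Peg 1: [4, 2, 1]
Peg 2: [3]
Peg 3: []

After move 3 (0->3):
Peg 0: [6]
Peg 1: [4, 2, 1]
Peg 2: [3]
Peg 3: [5]

After move 4 (1->0):
Peg 0: [6, 1]
Peg 1: [4, 2]
Peg 2: [3]
Peg 3: [5]

After move 5 (2->3):
Peg 0: [6, 1]
Peg 1: [4, 2]
Peg 2: []
Peg 3: [5, 3]

After move 6 (0->3):
Peg 0: [6]
Peg 1: [4, 2]
Peg 2: []
Peg 3: [5, 3, 1]

Answer: Peg 0: [6]
Peg 1: [4, 2]
Peg 2: []
Peg 3: [5, 3, 1]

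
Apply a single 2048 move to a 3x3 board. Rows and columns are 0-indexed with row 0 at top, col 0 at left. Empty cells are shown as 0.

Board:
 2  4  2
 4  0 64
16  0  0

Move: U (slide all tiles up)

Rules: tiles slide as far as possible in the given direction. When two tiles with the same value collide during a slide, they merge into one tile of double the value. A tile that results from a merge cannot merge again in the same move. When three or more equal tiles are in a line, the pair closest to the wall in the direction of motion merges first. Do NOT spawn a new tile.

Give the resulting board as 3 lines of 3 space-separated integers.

Slide up:
col 0: [2, 4, 16] -> [2, 4, 16]
col 1: [4, 0, 0] -> [4, 0, 0]
col 2: [2, 64, 0] -> [2, 64, 0]

Answer:  2  4  2
 4  0 64
16  0  0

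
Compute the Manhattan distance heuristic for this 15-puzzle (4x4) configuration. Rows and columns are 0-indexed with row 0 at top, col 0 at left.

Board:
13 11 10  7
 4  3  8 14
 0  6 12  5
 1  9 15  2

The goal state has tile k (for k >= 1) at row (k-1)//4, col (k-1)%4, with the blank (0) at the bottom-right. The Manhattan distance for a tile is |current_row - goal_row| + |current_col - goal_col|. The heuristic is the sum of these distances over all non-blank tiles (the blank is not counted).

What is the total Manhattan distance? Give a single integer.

Tile 13: (0,0)->(3,0) = 3
Tile 11: (0,1)->(2,2) = 3
Tile 10: (0,2)->(2,1) = 3
Tile 7: (0,3)->(1,2) = 2
Tile 4: (1,0)->(0,3) = 4
Tile 3: (1,1)->(0,2) = 2
Tile 8: (1,2)->(1,3) = 1
Tile 14: (1,3)->(3,1) = 4
Tile 6: (2,1)->(1,1) = 1
Tile 12: (2,2)->(2,3) = 1
Tile 5: (2,3)->(1,0) = 4
Tile 1: (3,0)->(0,0) = 3
Tile 9: (3,1)->(2,0) = 2
Tile 15: (3,2)->(3,2) = 0
Tile 2: (3,3)->(0,1) = 5
Sum: 3 + 3 + 3 + 2 + 4 + 2 + 1 + 4 + 1 + 1 + 4 + 3 + 2 + 0 + 5 = 38

Answer: 38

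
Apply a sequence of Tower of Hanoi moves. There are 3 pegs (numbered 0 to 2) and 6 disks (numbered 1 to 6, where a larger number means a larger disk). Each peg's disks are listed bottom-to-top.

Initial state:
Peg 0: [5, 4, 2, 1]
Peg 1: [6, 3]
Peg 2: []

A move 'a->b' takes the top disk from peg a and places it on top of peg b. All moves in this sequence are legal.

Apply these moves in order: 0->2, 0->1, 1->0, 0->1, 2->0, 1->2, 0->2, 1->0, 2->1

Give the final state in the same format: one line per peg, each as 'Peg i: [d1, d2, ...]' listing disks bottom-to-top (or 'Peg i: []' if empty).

Answer: Peg 0: [5, 4, 3]
Peg 1: [6, 1]
Peg 2: [2]

Derivation:
After move 1 (0->2):
Peg 0: [5, 4, 2]
Peg 1: [6, 3]
Peg 2: [1]

After move 2 (0->1):
Peg 0: [5, 4]
Peg 1: [6, 3, 2]
Peg 2: [1]

After move 3 (1->0):
Peg 0: [5, 4, 2]
Peg 1: [6, 3]
Peg 2: [1]

After move 4 (0->1):
Peg 0: [5, 4]
Peg 1: [6, 3, 2]
Peg 2: [1]

After move 5 (2->0):
Peg 0: [5, 4, 1]
Peg 1: [6, 3, 2]
Peg 2: []

After move 6 (1->2):
Peg 0: [5, 4, 1]
Peg 1: [6, 3]
Peg 2: [2]

After move 7 (0->2):
Peg 0: [5, 4]
Peg 1: [6, 3]
Peg 2: [2, 1]

After move 8 (1->0):
Peg 0: [5, 4, 3]
Peg 1: [6]
Peg 2: [2, 1]

After move 9 (2->1):
Peg 0: [5, 4, 3]
Peg 1: [6, 1]
Peg 2: [2]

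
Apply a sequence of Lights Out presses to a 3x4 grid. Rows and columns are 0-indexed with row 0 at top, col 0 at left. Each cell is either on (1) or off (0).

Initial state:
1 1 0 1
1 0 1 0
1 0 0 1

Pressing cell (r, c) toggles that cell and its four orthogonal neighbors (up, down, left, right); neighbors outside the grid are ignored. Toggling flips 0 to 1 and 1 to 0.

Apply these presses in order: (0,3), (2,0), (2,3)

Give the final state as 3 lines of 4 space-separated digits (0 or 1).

After press 1 at (0,3):
1 1 1 0
1 0 1 1
1 0 0 1

After press 2 at (2,0):
1 1 1 0
0 0 1 1
0 1 0 1

After press 3 at (2,3):
1 1 1 0
0 0 1 0
0 1 1 0

Answer: 1 1 1 0
0 0 1 0
0 1 1 0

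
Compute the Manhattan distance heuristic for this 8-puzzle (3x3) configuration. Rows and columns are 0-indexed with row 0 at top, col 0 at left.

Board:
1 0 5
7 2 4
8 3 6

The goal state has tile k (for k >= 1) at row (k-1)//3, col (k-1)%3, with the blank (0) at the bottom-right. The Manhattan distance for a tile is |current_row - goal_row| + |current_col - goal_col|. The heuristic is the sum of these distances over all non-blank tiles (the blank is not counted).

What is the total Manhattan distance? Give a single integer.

Tile 1: (0,0)->(0,0) = 0
Tile 5: (0,2)->(1,1) = 2
Tile 7: (1,0)->(2,0) = 1
Tile 2: (1,1)->(0,1) = 1
Tile 4: (1,2)->(1,0) = 2
Tile 8: (2,0)->(2,1) = 1
Tile 3: (2,1)->(0,2) = 3
Tile 6: (2,2)->(1,2) = 1
Sum: 0 + 2 + 1 + 1 + 2 + 1 + 3 + 1 = 11

Answer: 11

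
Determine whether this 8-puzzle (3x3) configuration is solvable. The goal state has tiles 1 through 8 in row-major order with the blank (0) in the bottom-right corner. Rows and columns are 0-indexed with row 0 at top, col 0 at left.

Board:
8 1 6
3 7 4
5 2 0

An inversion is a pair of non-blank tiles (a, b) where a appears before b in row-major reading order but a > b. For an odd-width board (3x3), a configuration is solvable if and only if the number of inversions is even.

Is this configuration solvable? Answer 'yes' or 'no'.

Inversions (pairs i<j in row-major order where tile[i] > tile[j] > 0): 17
17 is odd, so the puzzle is not solvable.

Answer: no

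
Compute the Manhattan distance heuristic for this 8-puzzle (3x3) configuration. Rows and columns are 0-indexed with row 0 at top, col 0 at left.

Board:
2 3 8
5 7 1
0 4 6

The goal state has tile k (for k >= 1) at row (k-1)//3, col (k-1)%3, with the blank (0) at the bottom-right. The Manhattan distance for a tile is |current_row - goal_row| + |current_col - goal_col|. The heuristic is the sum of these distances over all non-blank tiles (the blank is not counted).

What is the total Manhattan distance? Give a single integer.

Tile 2: at (0,0), goal (0,1), distance |0-0|+|0-1| = 1
Tile 3: at (0,1), goal (0,2), distance |0-0|+|1-2| = 1
Tile 8: at (0,2), goal (2,1), distance |0-2|+|2-1| = 3
Tile 5: at (1,0), goal (1,1), distance |1-1|+|0-1| = 1
Tile 7: at (1,1), goal (2,0), distance |1-2|+|1-0| = 2
Tile 1: at (1,2), goal (0,0), distance |1-0|+|2-0| = 3
Tile 4: at (2,1), goal (1,0), distance |2-1|+|1-0| = 2
Tile 6: at (2,2), goal (1,2), distance |2-1|+|2-2| = 1
Sum: 1 + 1 + 3 + 1 + 2 + 3 + 2 + 1 = 14

Answer: 14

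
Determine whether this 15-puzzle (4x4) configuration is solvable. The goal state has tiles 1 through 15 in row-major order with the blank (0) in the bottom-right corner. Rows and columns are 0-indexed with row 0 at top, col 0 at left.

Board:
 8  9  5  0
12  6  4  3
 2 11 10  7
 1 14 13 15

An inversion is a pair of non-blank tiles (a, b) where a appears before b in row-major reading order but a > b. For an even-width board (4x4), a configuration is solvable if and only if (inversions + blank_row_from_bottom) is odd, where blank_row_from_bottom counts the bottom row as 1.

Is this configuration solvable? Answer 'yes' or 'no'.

Answer: yes

Derivation:
Inversions: 43
Blank is in row 0 (0-indexed from top), which is row 4 counting from the bottom (bottom = 1).
43 + 4 = 47, which is odd, so the puzzle is solvable.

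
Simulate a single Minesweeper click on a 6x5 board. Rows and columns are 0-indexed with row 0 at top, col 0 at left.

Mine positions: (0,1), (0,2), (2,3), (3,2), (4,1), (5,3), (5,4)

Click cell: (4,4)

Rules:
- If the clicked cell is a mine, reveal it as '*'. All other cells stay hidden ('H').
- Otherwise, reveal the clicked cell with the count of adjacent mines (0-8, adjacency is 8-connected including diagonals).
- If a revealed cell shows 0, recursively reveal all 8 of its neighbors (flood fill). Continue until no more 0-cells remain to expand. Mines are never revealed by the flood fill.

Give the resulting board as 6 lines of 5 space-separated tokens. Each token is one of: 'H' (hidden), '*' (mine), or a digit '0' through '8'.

H H H H H
H H H H H
H H H H H
H H H H H
H H H H 2
H H H H H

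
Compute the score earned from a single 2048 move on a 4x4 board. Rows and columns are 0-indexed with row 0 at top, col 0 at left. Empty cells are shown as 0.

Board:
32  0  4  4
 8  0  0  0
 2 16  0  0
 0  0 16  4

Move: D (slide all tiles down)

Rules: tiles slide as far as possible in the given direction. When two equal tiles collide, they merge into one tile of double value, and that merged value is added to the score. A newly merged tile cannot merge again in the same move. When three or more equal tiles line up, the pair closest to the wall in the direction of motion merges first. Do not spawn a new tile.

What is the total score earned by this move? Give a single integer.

Slide down:
col 0: [32, 8, 2, 0] -> [0, 32, 8, 2]  score +0 (running 0)
col 1: [0, 0, 16, 0] -> [0, 0, 0, 16]  score +0 (running 0)
col 2: [4, 0, 0, 16] -> [0, 0, 4, 16]  score +0 (running 0)
col 3: [4, 0, 0, 4] -> [0, 0, 0, 8]  score +8 (running 8)
Board after move:
 0  0  0  0
32  0  0  0
 8  0  4  0
 2 16 16  8

Answer: 8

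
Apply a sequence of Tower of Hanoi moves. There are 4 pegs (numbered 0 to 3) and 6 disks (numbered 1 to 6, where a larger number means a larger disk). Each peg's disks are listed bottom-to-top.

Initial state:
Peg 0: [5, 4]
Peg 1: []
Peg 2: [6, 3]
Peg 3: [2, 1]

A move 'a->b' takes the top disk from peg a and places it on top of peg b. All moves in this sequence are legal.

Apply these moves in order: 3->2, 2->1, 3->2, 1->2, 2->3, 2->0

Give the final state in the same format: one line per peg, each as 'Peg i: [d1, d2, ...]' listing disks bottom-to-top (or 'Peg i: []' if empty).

Answer: Peg 0: [5, 4, 2]
Peg 1: []
Peg 2: [6, 3]
Peg 3: [1]

Derivation:
After move 1 (3->2):
Peg 0: [5, 4]
Peg 1: []
Peg 2: [6, 3, 1]
Peg 3: [2]

After move 2 (2->1):
Peg 0: [5, 4]
Peg 1: [1]
Peg 2: [6, 3]
Peg 3: [2]

After move 3 (3->2):
Peg 0: [5, 4]
Peg 1: [1]
Peg 2: [6, 3, 2]
Peg 3: []

After move 4 (1->2):
Peg 0: [5, 4]
Peg 1: []
Peg 2: [6, 3, 2, 1]
Peg 3: []

After move 5 (2->3):
Peg 0: [5, 4]
Peg 1: []
Peg 2: [6, 3, 2]
Peg 3: [1]

After move 6 (2->0):
Peg 0: [5, 4, 2]
Peg 1: []
Peg 2: [6, 3]
Peg 3: [1]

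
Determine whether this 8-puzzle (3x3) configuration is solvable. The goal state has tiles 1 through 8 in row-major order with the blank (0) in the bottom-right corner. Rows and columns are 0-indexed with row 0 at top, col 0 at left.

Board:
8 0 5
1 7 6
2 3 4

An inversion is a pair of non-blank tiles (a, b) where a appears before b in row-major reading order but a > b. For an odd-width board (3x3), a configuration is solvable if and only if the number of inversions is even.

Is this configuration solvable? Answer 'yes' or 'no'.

Inversions (pairs i<j in row-major order where tile[i] > tile[j] > 0): 18
18 is even, so the puzzle is solvable.

Answer: yes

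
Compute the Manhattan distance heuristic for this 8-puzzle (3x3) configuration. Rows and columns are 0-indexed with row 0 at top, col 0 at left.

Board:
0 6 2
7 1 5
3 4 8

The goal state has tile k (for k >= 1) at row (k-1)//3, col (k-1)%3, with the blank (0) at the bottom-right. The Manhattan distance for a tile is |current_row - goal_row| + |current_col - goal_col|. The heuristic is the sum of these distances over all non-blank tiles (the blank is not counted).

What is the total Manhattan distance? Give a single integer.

Answer: 14

Derivation:
Tile 6: at (0,1), goal (1,2), distance |0-1|+|1-2| = 2
Tile 2: at (0,2), goal (0,1), distance |0-0|+|2-1| = 1
Tile 7: at (1,0), goal (2,0), distance |1-2|+|0-0| = 1
Tile 1: at (1,1), goal (0,0), distance |1-0|+|1-0| = 2
Tile 5: at (1,2), goal (1,1), distance |1-1|+|2-1| = 1
Tile 3: at (2,0), goal (0,2), distance |2-0|+|0-2| = 4
Tile 4: at (2,1), goal (1,0), distance |2-1|+|1-0| = 2
Tile 8: at (2,2), goal (2,1), distance |2-2|+|2-1| = 1
Sum: 2 + 1 + 1 + 2 + 1 + 4 + 2 + 1 = 14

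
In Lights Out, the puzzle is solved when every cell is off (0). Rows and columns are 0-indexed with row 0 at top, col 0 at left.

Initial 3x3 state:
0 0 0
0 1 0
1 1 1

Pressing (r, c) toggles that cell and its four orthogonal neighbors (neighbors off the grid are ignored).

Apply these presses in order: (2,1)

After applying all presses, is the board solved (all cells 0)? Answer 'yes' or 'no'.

Answer: yes

Derivation:
After press 1 at (2,1):
0 0 0
0 0 0
0 0 0

Lights still on: 0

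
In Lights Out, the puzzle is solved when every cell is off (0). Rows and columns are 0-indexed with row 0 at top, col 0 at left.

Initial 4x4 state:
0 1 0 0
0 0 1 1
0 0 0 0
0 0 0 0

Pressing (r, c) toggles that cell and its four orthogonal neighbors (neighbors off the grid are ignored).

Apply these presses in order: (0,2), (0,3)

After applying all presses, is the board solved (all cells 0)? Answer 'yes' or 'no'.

After press 1 at (0,2):
0 0 1 1
0 0 0 1
0 0 0 0
0 0 0 0

After press 2 at (0,3):
0 0 0 0
0 0 0 0
0 0 0 0
0 0 0 0

Lights still on: 0

Answer: yes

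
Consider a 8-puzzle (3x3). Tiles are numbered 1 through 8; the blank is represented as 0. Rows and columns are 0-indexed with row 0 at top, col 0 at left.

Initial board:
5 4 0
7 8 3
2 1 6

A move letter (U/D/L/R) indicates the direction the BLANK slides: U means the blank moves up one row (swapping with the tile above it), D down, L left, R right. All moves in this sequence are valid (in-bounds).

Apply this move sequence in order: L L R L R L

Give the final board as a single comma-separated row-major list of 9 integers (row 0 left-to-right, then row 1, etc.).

Answer: 0, 5, 4, 7, 8, 3, 2, 1, 6

Derivation:
After move 1 (L):
5 0 4
7 8 3
2 1 6

After move 2 (L):
0 5 4
7 8 3
2 1 6

After move 3 (R):
5 0 4
7 8 3
2 1 6

After move 4 (L):
0 5 4
7 8 3
2 1 6

After move 5 (R):
5 0 4
7 8 3
2 1 6

After move 6 (L):
0 5 4
7 8 3
2 1 6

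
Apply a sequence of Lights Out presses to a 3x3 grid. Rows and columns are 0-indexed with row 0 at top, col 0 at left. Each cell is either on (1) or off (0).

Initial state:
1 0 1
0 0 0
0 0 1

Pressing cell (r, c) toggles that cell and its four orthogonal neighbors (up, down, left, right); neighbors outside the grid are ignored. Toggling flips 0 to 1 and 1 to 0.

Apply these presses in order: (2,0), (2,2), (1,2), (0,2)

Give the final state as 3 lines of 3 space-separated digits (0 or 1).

Answer: 1 1 1
1 1 1
1 0 1

Derivation:
After press 1 at (2,0):
1 0 1
1 0 0
1 1 1

After press 2 at (2,2):
1 0 1
1 0 1
1 0 0

After press 3 at (1,2):
1 0 0
1 1 0
1 0 1

After press 4 at (0,2):
1 1 1
1 1 1
1 0 1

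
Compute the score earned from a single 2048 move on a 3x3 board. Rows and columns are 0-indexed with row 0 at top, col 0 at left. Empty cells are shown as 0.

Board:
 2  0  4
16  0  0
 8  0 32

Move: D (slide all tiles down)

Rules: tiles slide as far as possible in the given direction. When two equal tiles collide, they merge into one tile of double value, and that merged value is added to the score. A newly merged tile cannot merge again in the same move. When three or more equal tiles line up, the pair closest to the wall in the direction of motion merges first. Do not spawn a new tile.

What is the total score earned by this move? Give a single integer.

Answer: 0

Derivation:
Slide down:
col 0: [2, 16, 8] -> [2, 16, 8]  score +0 (running 0)
col 1: [0, 0, 0] -> [0, 0, 0]  score +0 (running 0)
col 2: [4, 0, 32] -> [0, 4, 32]  score +0 (running 0)
Board after move:
 2  0  0
16  0  4
 8  0 32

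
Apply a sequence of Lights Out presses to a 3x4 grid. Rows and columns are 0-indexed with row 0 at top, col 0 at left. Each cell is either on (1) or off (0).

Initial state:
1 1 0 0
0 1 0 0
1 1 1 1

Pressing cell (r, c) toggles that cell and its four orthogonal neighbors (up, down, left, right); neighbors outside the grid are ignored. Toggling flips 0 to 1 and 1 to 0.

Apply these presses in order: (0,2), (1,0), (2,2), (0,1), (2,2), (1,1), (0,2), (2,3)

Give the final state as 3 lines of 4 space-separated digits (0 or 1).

After press 1 at (0,2):
1 0 1 1
0 1 1 0
1 1 1 1

After press 2 at (1,0):
0 0 1 1
1 0 1 0
0 1 1 1

After press 3 at (2,2):
0 0 1 1
1 0 0 0
0 0 0 0

After press 4 at (0,1):
1 1 0 1
1 1 0 0
0 0 0 0

After press 5 at (2,2):
1 1 0 1
1 1 1 0
0 1 1 1

After press 6 at (1,1):
1 0 0 1
0 0 0 0
0 0 1 1

After press 7 at (0,2):
1 1 1 0
0 0 1 0
0 0 1 1

After press 8 at (2,3):
1 1 1 0
0 0 1 1
0 0 0 0

Answer: 1 1 1 0
0 0 1 1
0 0 0 0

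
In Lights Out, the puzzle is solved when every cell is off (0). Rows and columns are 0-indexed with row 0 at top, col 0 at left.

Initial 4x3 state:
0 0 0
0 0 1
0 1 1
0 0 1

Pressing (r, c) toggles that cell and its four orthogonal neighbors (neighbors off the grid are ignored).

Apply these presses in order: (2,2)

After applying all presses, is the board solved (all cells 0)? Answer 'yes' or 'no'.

Answer: yes

Derivation:
After press 1 at (2,2):
0 0 0
0 0 0
0 0 0
0 0 0

Lights still on: 0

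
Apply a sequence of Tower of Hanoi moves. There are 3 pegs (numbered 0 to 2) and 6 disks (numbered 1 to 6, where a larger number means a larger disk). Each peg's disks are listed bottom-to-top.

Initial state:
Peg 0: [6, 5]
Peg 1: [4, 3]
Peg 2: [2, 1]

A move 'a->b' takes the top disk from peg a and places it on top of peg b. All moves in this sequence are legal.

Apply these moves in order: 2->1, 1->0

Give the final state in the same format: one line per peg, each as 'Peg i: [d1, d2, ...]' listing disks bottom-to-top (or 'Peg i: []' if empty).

Answer: Peg 0: [6, 5, 1]
Peg 1: [4, 3]
Peg 2: [2]

Derivation:
After move 1 (2->1):
Peg 0: [6, 5]
Peg 1: [4, 3, 1]
Peg 2: [2]

After move 2 (1->0):
Peg 0: [6, 5, 1]
Peg 1: [4, 3]
Peg 2: [2]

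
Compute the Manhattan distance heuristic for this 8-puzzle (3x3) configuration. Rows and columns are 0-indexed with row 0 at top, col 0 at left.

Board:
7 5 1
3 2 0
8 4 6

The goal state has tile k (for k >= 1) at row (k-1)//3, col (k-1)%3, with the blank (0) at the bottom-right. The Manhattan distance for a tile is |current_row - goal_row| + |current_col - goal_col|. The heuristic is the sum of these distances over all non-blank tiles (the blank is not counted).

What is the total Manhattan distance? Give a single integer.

Answer: 13

Derivation:
Tile 7: at (0,0), goal (2,0), distance |0-2|+|0-0| = 2
Tile 5: at (0,1), goal (1,1), distance |0-1|+|1-1| = 1
Tile 1: at (0,2), goal (0,0), distance |0-0|+|2-0| = 2
Tile 3: at (1,0), goal (0,2), distance |1-0|+|0-2| = 3
Tile 2: at (1,1), goal (0,1), distance |1-0|+|1-1| = 1
Tile 8: at (2,0), goal (2,1), distance |2-2|+|0-1| = 1
Tile 4: at (2,1), goal (1,0), distance |2-1|+|1-0| = 2
Tile 6: at (2,2), goal (1,2), distance |2-1|+|2-2| = 1
Sum: 2 + 1 + 2 + 3 + 1 + 1 + 2 + 1 = 13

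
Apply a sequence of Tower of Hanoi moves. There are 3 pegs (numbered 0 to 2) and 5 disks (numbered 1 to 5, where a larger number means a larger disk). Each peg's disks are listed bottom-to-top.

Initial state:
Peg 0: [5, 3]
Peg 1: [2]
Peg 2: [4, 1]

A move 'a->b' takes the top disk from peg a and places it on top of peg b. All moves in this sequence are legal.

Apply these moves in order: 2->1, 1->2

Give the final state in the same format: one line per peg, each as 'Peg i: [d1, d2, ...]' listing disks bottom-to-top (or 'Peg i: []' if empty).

Answer: Peg 0: [5, 3]
Peg 1: [2]
Peg 2: [4, 1]

Derivation:
After move 1 (2->1):
Peg 0: [5, 3]
Peg 1: [2, 1]
Peg 2: [4]

After move 2 (1->2):
Peg 0: [5, 3]
Peg 1: [2]
Peg 2: [4, 1]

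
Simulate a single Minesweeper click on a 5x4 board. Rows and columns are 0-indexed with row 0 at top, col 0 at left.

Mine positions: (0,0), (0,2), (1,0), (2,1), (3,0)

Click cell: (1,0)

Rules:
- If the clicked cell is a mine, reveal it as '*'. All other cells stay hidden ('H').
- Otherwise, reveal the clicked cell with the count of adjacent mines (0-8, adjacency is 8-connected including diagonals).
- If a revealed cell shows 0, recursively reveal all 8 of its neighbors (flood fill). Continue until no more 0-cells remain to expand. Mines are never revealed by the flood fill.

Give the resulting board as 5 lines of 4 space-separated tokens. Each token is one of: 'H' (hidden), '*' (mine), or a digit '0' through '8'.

H H H H
* H H H
H H H H
H H H H
H H H H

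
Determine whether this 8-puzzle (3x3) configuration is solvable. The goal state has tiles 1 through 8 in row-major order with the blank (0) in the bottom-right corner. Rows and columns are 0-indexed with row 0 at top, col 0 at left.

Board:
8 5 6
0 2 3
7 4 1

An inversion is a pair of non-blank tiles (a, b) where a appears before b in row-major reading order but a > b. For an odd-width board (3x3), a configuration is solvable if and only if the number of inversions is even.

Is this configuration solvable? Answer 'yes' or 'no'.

Inversions (pairs i<j in row-major order where tile[i] > tile[j] > 0): 20
20 is even, so the puzzle is solvable.

Answer: yes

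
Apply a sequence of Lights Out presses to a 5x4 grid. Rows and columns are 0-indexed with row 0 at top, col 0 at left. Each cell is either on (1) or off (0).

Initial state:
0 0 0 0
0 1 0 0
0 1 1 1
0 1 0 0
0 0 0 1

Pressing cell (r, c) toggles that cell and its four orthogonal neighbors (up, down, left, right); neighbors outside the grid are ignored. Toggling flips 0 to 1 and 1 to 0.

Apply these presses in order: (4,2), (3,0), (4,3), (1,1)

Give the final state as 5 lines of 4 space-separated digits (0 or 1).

Answer: 0 1 0 0
1 0 1 0
1 0 1 1
1 0 1 1
1 1 0 1

Derivation:
After press 1 at (4,2):
0 0 0 0
0 1 0 0
0 1 1 1
0 1 1 0
0 1 1 0

After press 2 at (3,0):
0 0 0 0
0 1 0 0
1 1 1 1
1 0 1 0
1 1 1 0

After press 3 at (4,3):
0 0 0 0
0 1 0 0
1 1 1 1
1 0 1 1
1 1 0 1

After press 4 at (1,1):
0 1 0 0
1 0 1 0
1 0 1 1
1 0 1 1
1 1 0 1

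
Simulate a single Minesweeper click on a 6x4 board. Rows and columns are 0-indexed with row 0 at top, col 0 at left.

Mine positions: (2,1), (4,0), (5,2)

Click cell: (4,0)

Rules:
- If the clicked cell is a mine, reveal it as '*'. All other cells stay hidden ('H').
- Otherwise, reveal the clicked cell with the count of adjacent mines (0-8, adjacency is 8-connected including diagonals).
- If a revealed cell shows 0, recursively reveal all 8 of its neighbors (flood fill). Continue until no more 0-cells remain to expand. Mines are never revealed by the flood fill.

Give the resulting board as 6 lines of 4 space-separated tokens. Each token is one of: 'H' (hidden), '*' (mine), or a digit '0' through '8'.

H H H H
H H H H
H H H H
H H H H
* H H H
H H H H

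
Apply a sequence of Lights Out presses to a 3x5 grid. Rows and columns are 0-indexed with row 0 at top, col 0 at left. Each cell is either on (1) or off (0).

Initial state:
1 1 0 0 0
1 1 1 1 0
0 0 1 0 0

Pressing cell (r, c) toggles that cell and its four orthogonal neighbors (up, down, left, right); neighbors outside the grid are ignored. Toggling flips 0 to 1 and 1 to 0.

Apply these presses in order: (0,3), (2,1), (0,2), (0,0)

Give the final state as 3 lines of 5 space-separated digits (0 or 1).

After press 1 at (0,3):
1 1 1 1 1
1 1 1 0 0
0 0 1 0 0

After press 2 at (2,1):
1 1 1 1 1
1 0 1 0 0
1 1 0 0 0

After press 3 at (0,2):
1 0 0 0 1
1 0 0 0 0
1 1 0 0 0

After press 4 at (0,0):
0 1 0 0 1
0 0 0 0 0
1 1 0 0 0

Answer: 0 1 0 0 1
0 0 0 0 0
1 1 0 0 0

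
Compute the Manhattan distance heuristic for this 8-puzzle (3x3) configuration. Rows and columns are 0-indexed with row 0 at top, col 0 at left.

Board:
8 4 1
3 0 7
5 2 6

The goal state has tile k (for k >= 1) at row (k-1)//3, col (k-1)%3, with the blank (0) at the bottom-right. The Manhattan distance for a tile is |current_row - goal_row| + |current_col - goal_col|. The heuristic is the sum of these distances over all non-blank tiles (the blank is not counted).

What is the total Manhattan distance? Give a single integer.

Answer: 18

Derivation:
Tile 8: at (0,0), goal (2,1), distance |0-2|+|0-1| = 3
Tile 4: at (0,1), goal (1,0), distance |0-1|+|1-0| = 2
Tile 1: at (0,2), goal (0,0), distance |0-0|+|2-0| = 2
Tile 3: at (1,0), goal (0,2), distance |1-0|+|0-2| = 3
Tile 7: at (1,2), goal (2,0), distance |1-2|+|2-0| = 3
Tile 5: at (2,0), goal (1,1), distance |2-1|+|0-1| = 2
Tile 2: at (2,1), goal (0,1), distance |2-0|+|1-1| = 2
Tile 6: at (2,2), goal (1,2), distance |2-1|+|2-2| = 1
Sum: 3 + 2 + 2 + 3 + 3 + 2 + 2 + 1 = 18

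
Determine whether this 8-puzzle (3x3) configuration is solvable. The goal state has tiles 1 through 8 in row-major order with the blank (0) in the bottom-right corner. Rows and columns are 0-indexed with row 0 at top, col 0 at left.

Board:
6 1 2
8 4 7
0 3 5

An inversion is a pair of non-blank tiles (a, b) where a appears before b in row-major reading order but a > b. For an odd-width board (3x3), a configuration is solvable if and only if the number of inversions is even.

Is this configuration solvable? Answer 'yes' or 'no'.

Inversions (pairs i<j in row-major order where tile[i] > tile[j] > 0): 12
12 is even, so the puzzle is solvable.

Answer: yes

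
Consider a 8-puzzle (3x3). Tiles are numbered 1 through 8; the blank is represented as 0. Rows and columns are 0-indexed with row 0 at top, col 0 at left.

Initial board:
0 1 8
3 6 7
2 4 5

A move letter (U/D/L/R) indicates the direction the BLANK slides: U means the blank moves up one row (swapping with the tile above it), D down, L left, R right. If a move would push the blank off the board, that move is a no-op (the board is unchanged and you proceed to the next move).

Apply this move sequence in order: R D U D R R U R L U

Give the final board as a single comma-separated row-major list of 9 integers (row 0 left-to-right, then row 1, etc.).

Answer: 1, 0, 6, 3, 7, 8, 2, 4, 5

Derivation:
After move 1 (R):
1 0 8
3 6 7
2 4 5

After move 2 (D):
1 6 8
3 0 7
2 4 5

After move 3 (U):
1 0 8
3 6 7
2 4 5

After move 4 (D):
1 6 8
3 0 7
2 4 5

After move 5 (R):
1 6 8
3 7 0
2 4 5

After move 6 (R):
1 6 8
3 7 0
2 4 5

After move 7 (U):
1 6 0
3 7 8
2 4 5

After move 8 (R):
1 6 0
3 7 8
2 4 5

After move 9 (L):
1 0 6
3 7 8
2 4 5

After move 10 (U):
1 0 6
3 7 8
2 4 5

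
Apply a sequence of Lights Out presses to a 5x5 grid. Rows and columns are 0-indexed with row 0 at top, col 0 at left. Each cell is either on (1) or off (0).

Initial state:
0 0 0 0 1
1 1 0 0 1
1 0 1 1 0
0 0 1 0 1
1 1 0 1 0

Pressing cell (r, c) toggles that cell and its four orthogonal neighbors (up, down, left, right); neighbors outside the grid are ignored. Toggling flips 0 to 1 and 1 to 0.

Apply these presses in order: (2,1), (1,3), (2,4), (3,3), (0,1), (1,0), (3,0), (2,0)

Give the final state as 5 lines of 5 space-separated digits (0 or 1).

Answer: 0 1 1 1 1
1 0 1 1 1
1 0 0 0 1
0 0 0 1 1
0 1 0 0 0

Derivation:
After press 1 at (2,1):
0 0 0 0 1
1 0 0 0 1
0 1 0 1 0
0 1 1 0 1
1 1 0 1 0

After press 2 at (1,3):
0 0 0 1 1
1 0 1 1 0
0 1 0 0 0
0 1 1 0 1
1 1 0 1 0

After press 3 at (2,4):
0 0 0 1 1
1 0 1 1 1
0 1 0 1 1
0 1 1 0 0
1 1 0 1 0

After press 4 at (3,3):
0 0 0 1 1
1 0 1 1 1
0 1 0 0 1
0 1 0 1 1
1 1 0 0 0

After press 5 at (0,1):
1 1 1 1 1
1 1 1 1 1
0 1 0 0 1
0 1 0 1 1
1 1 0 0 0

After press 6 at (1,0):
0 1 1 1 1
0 0 1 1 1
1 1 0 0 1
0 1 0 1 1
1 1 0 0 0

After press 7 at (3,0):
0 1 1 1 1
0 0 1 1 1
0 1 0 0 1
1 0 0 1 1
0 1 0 0 0

After press 8 at (2,0):
0 1 1 1 1
1 0 1 1 1
1 0 0 0 1
0 0 0 1 1
0 1 0 0 0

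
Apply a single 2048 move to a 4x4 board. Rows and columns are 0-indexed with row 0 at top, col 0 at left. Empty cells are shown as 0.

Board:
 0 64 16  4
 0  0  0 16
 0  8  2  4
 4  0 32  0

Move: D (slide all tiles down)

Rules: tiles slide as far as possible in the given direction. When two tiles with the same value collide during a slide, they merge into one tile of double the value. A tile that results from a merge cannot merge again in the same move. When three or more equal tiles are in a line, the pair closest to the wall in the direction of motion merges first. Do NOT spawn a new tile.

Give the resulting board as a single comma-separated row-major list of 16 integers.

Slide down:
col 0: [0, 0, 0, 4] -> [0, 0, 0, 4]
col 1: [64, 0, 8, 0] -> [0, 0, 64, 8]
col 2: [16, 0, 2, 32] -> [0, 16, 2, 32]
col 3: [4, 16, 4, 0] -> [0, 4, 16, 4]

Answer: 0, 0, 0, 0, 0, 0, 16, 4, 0, 64, 2, 16, 4, 8, 32, 4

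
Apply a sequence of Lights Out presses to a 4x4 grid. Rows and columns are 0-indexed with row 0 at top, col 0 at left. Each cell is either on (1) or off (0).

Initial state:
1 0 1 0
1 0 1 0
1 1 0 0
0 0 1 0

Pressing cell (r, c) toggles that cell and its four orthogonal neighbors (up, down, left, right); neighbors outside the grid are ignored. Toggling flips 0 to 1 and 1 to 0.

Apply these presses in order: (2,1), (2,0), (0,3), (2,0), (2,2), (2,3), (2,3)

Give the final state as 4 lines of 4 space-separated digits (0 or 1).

Answer: 1 0 0 1
1 1 0 1
0 1 0 1
0 1 0 0

Derivation:
After press 1 at (2,1):
1 0 1 0
1 1 1 0
0 0 1 0
0 1 1 0

After press 2 at (2,0):
1 0 1 0
0 1 1 0
1 1 1 0
1 1 1 0

After press 3 at (0,3):
1 0 0 1
0 1 1 1
1 1 1 0
1 1 1 0

After press 4 at (2,0):
1 0 0 1
1 1 1 1
0 0 1 0
0 1 1 0

After press 5 at (2,2):
1 0 0 1
1 1 0 1
0 1 0 1
0 1 0 0

After press 6 at (2,3):
1 0 0 1
1 1 0 0
0 1 1 0
0 1 0 1

After press 7 at (2,3):
1 0 0 1
1 1 0 1
0 1 0 1
0 1 0 0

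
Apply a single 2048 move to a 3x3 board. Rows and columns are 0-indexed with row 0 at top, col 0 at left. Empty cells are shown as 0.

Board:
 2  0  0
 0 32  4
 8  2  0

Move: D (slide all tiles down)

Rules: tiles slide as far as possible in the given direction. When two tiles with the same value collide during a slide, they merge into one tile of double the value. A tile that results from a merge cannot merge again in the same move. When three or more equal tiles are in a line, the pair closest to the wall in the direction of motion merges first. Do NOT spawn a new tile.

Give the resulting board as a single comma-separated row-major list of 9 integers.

Answer: 0, 0, 0, 2, 32, 0, 8, 2, 4

Derivation:
Slide down:
col 0: [2, 0, 8] -> [0, 2, 8]
col 1: [0, 32, 2] -> [0, 32, 2]
col 2: [0, 4, 0] -> [0, 0, 4]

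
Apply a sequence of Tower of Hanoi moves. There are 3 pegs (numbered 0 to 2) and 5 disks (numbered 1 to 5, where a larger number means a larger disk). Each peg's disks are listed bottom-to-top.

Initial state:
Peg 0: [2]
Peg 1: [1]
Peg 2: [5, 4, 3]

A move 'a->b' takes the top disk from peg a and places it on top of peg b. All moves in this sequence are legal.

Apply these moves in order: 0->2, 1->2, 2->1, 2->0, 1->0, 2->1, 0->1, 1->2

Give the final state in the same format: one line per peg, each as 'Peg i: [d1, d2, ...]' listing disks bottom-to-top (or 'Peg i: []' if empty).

Answer: Peg 0: [2]
Peg 1: [3]
Peg 2: [5, 4, 1]

Derivation:
After move 1 (0->2):
Peg 0: []
Peg 1: [1]
Peg 2: [5, 4, 3, 2]

After move 2 (1->2):
Peg 0: []
Peg 1: []
Peg 2: [5, 4, 3, 2, 1]

After move 3 (2->1):
Peg 0: []
Peg 1: [1]
Peg 2: [5, 4, 3, 2]

After move 4 (2->0):
Peg 0: [2]
Peg 1: [1]
Peg 2: [5, 4, 3]

After move 5 (1->0):
Peg 0: [2, 1]
Peg 1: []
Peg 2: [5, 4, 3]

After move 6 (2->1):
Peg 0: [2, 1]
Peg 1: [3]
Peg 2: [5, 4]

After move 7 (0->1):
Peg 0: [2]
Peg 1: [3, 1]
Peg 2: [5, 4]

After move 8 (1->2):
Peg 0: [2]
Peg 1: [3]
Peg 2: [5, 4, 1]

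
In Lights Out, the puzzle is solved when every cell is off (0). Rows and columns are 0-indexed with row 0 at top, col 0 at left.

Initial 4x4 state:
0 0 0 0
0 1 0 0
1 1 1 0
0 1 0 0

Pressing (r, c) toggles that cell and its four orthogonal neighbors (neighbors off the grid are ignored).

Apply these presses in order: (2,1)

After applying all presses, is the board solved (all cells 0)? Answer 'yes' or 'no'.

Answer: yes

Derivation:
After press 1 at (2,1):
0 0 0 0
0 0 0 0
0 0 0 0
0 0 0 0

Lights still on: 0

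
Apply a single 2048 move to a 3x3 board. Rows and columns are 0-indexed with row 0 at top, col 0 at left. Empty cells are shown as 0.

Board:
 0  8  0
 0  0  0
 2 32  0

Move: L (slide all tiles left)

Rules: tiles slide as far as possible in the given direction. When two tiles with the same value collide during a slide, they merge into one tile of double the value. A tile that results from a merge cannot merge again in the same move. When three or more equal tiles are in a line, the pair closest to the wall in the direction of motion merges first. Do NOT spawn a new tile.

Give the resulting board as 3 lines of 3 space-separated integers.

Slide left:
row 0: [0, 8, 0] -> [8, 0, 0]
row 1: [0, 0, 0] -> [0, 0, 0]
row 2: [2, 32, 0] -> [2, 32, 0]

Answer:  8  0  0
 0  0  0
 2 32  0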